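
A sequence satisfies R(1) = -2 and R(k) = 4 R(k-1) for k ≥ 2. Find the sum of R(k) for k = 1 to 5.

R(2) = 4(-2) = -8
R(3) = 4(-8) = -32
R(4) = 4(-32) = -128
R(5) = 4(-128) = -512
Sum = (-2) + (-8) + (-32) + (-128) + (-512) = -682

-682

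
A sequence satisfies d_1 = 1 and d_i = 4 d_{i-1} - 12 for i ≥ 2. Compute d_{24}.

-211106232532988

The fixed point is -12/(1 - 4) = 4, so d_i - 4 = 4(d_{i-1} - 4).
Hence d_i = -3·4^{i-1} + 4.
d_{24} = -3·4^{23} + 4 = -3·70368744177664 + 4 = -211106232532988.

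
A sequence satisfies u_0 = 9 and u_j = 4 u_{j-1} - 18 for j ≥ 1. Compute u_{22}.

52776558133254

The fixed point is -18/(1 - 4) = 6, so u_j - 6 = 4(u_{j-1} - 6).
Hence u_j = 3·4^j + 6.
u_{22} = 3·4^{22} + 6 = 3·17592186044416 + 6 = 52776558133254.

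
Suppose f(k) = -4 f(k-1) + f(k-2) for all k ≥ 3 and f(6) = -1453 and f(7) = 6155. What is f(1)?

Rearranging, f(k-2) = f(k) + 4 f(k-1).
f(5) = 6155 + 4(-1453) = 343
f(4) = -1453 + 4(343) = -81
f(3) = 343 + 4(-81) = 19
f(2) = -81 + 4(19) = -5
f(1) = 19 + 4(-5) = -1

-1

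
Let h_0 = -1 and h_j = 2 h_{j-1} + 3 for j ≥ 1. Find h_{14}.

The fixed point is 3/(1 - 2) = -3, so h_j + 3 = 2(h_{j-1} + 3).
Hence h_j = 2·2^j - 3.
h_{14} = 2·2^{14} - 3 = 2·16384 - 3 = 32765.

32765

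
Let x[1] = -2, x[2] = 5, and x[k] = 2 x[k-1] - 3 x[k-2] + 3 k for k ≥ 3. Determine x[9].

x[3] = 2·5 - 3·(-2) + 9 = 25
x[4] = 2·25 - 3·5 + 12 = 47
x[5] = 2·47 - 3·25 + 15 = 34
x[6] = 2·34 - 3·47 + 18 = -55
x[7] = 2·(-55) - 3·34 + 21 = -191
x[8] = 2·(-191) - 3·(-55) + 24 = -193
x[9] = 2·(-193) - 3·(-191) + 27 = 214

214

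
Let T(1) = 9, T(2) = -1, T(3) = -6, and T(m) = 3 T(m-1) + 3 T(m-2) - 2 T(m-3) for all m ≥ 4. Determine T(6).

-504

T(4) = 3(-6) + 3(-1) - 2(9) = -39
T(5) = 3(-39) + 3(-6) - 2(-1) = -133
T(6) = 3(-133) + 3(-39) - 2(-6) = -504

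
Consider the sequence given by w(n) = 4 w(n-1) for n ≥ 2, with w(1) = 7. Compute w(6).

7168

w(2) = 4(7) = 28
w(3) = 4(28) = 112
w(4) = 4(112) = 448
w(5) = 4(448) = 1792
w(6) = 4(1792) = 7168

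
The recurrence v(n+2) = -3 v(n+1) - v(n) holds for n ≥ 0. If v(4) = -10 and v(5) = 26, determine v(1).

Rearranging, v(n-2) = -(v(n) + 3 v(n-1)).
v(3) = -(26 + 3·(-10)) = 4
v(2) = -(-10 + 3·4) = -2
v(1) = -(4 + 3·(-2)) = 2

2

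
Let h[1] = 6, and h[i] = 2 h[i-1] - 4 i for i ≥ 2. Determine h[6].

-160

h[2] = 2*6 - 8 = 4
h[3] = 2*4 - 12 = -4
h[4] = 2*(-4) - 16 = -24
h[5] = 2*(-24) - 20 = -68
h[6] = 2*(-68) - 24 = -160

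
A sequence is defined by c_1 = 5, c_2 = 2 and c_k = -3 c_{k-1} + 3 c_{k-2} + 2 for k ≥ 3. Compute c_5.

110

c_3 = -3·2 + 3·5 + 2 = 11
c_4 = -3·11 + 3·2 + 2 = -25
c_5 = -3·(-25) + 3·11 + 2 = 110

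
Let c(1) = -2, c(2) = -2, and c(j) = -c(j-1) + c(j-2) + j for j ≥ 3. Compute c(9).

45

c(3) = -(-2) + (-2) + 3 = 3
c(4) = -3 + (-2) + 4 = -1
c(5) = -(-1) + 3 + 5 = 9
c(6) = -9 + (-1) + 6 = -4
c(7) = -(-4) + 9 + 7 = 20
c(8) = -20 + (-4) + 8 = -16
c(9) = -(-16) + 20 + 9 = 45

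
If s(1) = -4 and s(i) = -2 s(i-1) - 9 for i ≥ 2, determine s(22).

The fixed point is -9/(1 + 2) = -3, so s(i) + 3 = -2(s(i-1) + 3).
Hence s(i) = -1·(-2)^{i-1} - 3.
s(22) = -1·(-2)^{21} - 3 = -1·-2097152 - 3 = 2097149.

2097149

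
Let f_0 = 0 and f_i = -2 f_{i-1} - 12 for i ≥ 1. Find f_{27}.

The fixed point is -12/(1 + 2) = -4, so f_i + 4 = -2(f_{i-1} + 4).
Hence f_i = 4·(-2)^i - 4.
f_{27} = 4·(-2)^{27} - 4 = 4·-134217728 - 4 = -536870916.

-536870916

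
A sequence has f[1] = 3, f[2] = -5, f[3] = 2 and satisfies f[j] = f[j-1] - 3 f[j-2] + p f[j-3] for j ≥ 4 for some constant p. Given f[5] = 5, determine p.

3

f[4] = 17 + 3p
f[5] = 11 - 2p
So 11 - 2p = 5, giving p = 3.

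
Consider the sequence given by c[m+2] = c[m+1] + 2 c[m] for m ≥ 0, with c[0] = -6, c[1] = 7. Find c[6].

c[2] = 7 + 2·(-6) = -5
c[3] = (-5) + 2·7 = 9
c[4] = 9 + 2·(-5) = -1
c[5] = (-1) + 2·9 = 17
c[6] = 17 + 2·(-1) = 15

15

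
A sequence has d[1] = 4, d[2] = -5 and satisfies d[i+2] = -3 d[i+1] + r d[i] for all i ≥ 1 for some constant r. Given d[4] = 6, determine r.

-3

d[3] = 15 + 4r
d[4] = -45 - 17r
So -45 - 17r = 6, giving r = -3.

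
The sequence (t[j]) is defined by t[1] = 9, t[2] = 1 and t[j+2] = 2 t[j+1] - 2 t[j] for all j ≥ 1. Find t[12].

-544

t[3] = 2*1 - 2*9 = -16
t[4] = 2*(-16) - 2*1 = -34
t[5] = 2*(-34) - 2*(-16) = -36
t[6] = 2*(-36) - 2*(-34) = -4
t[7] = 2*(-4) - 2*(-36) = 64
t[8] = 2*64 - 2*(-4) = 136
t[9] = 2*136 - 2*64 = 144
t[10] = 2*144 - 2*136 = 16
t[11] = 2*16 - 2*144 = -256
t[12] = 2*(-256) - 2*16 = -544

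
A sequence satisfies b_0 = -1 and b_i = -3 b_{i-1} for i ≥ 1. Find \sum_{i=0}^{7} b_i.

1640

b_1 = -3*(-1) = 3
b_2 = -3*3 = -9
b_3 = -3*(-9) = 27
b_4 = -3*27 = -81
b_5 = -3*(-81) = 243
b_6 = -3*243 = -729
b_7 = -3*(-729) = 2187
Sum = (-1) + 3 + (-9) + 27 + (-81) + 243 + (-729) + 2187 = 1640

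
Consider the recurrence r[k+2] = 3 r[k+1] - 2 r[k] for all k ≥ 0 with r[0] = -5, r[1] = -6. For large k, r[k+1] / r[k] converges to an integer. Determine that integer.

The characteristic equation is r^2 - 3r + 2 = 0, which factors as (r - 2)(r - 1) = 0.
So the roots are 2 and 1. Since |2| > |1| and the coefficient of 2^k is non-zero, the ratio tends to 2.

2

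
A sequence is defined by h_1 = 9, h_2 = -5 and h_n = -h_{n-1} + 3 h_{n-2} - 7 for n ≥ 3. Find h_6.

-263

h_3 = -(-5) + 3·9 - 7 = 25
h_4 = -25 + 3·(-5) - 7 = -47
h_5 = -(-47) + 3·25 - 7 = 115
h_6 = -115 + 3·(-47) - 7 = -263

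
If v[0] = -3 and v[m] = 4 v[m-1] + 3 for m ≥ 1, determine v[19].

The fixed point is 3/(1 - 4) = -1, so v[m] + 1 = 4(v[m-1] + 1).
Hence v[m] = -2·4^m - 1.
v[19] = -2·4^{19} - 1 = -2·274877906944 - 1 = -549755813889.

-549755813889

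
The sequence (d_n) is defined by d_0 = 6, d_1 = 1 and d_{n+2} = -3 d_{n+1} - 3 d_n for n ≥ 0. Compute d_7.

d_2 = -3·1 - 3·6 = -21
d_3 = -3·(-21) - 3·1 = 60
d_4 = -3·60 - 3·(-21) = -117
d_5 = -3·(-117) - 3·60 = 171
d_6 = -3·171 - 3·(-117) = -162
d_7 = -3·(-162) - 3·171 = -27

-27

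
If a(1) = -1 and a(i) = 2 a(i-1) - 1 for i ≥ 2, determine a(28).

The fixed point is -1/(1 - 2) = 1, so a(i) - 1 = 2(a(i-1) - 1).
Hence a(i) = -2·2^{i-1} + 1.
a(28) = -2·2^{27} + 1 = -2·134217728 + 1 = -268435455.

-268435455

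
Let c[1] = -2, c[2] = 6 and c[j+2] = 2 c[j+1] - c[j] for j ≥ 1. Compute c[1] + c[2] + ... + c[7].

c[3] = 2(6) - (-2) = 14
c[4] = 2(14) - 6 = 22
c[5] = 2(22) - 14 = 30
c[6] = 2(30) - 22 = 38
c[7] = 2(38) - 30 = 46
Sum = (-2) + 6 + 14 + 22 + 30 + 38 + 46 = 154

154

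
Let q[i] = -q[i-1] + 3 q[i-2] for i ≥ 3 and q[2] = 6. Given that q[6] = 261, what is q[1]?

Let q[1] = v.
q[3] = -6 + 3v
q[4] = 24 - 3v
q[5] = -42 + 12v
q[6] = 114 - 21v
So 114 - 21v = 261, giving v = -7.

-7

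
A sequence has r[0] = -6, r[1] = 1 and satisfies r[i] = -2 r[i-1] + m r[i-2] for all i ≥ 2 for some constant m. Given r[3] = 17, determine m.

1

r[2] = -2 - 6m
r[3] = 4 + 13m
So 4 + 13m = 17, giving m = 1.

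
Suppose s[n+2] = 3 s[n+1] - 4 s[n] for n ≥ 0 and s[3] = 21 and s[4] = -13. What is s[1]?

9

Rearranging, s[n-2] = (s[n] - 3 s[n-1]) / -4.
s[2] = (-13 - 3(21)) / -4 = -76/-4 = 19
s[1] = (21 - 3(19)) / -4 = -36/-4 = 9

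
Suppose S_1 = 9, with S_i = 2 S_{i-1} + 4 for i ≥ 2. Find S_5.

204

S_2 = 2(9) + 4 = 22
S_3 = 2(22) + 4 = 48
S_4 = 2(48) + 4 = 100
S_5 = 2(100) + 4 = 204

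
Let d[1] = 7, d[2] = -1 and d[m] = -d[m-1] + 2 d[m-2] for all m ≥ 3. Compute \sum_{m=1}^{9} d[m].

495

d[3] = -(-1) + 2*7 = 15
d[4] = -15 + 2*(-1) = -17
d[5] = -(-17) + 2*15 = 47
d[6] = -47 + 2*(-17) = -81
d[7] = -(-81) + 2*47 = 175
d[8] = -175 + 2*(-81) = -337
d[9] = -(-337) + 2*175 = 687
Sum = 7 + (-1) + 15 + (-17) + 47 + (-81) + 175 + (-337) + 687 = 495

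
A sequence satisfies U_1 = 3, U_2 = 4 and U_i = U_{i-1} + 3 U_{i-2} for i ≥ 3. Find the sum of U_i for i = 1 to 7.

U_3 = 4 + 3·3 = 13
U_4 = 13 + 3·4 = 25
U_5 = 25 + 3·13 = 64
U_6 = 64 + 3·25 = 139
U_7 = 139 + 3·64 = 331
Sum = 3 + 4 + 13 + 25 + 64 + 139 + 331 = 579

579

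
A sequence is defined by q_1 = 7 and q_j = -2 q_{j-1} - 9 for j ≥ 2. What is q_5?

157

q_2 = -2*7 - 9 = -23
q_3 = -2*(-23) - 9 = 37
q_4 = -2*37 - 9 = -83
q_5 = -2*(-83) - 9 = 157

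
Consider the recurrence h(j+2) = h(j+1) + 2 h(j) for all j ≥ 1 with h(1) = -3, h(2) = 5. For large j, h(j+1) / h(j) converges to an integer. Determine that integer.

The characteristic equation is r^2 - r - 2 = 0, which factors as (r - 2)(r + 1) = 0.
So the roots are 2 and -1. Since |2| > |-1| and the coefficient of 2^j is non-zero, the ratio tends to 2.

2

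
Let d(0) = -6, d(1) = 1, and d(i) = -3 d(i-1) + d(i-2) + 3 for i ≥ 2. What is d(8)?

d(2) = -3·1 + (-6) + 3 = -6
d(3) = -3·(-6) + 1 + 3 = 22
d(4) = -3·22 + (-6) + 3 = -69
d(5) = -3·(-69) + 22 + 3 = 232
d(6) = -3·232 + (-69) + 3 = -762
d(7) = -3·(-762) + 232 + 3 = 2521
d(8) = -3·2521 + (-762) + 3 = -8322

-8322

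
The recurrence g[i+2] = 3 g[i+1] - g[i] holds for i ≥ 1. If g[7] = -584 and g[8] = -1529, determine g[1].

Rearranging, g[i-2] = -(g[i] - 3 g[i-1]).
g[6] = -(-1529 - 3·(-584)) = -223
g[5] = -(-584 - 3·(-223)) = -85
g[4] = -(-223 - 3·(-85)) = -32
g[3] = -(-85 - 3·(-32)) = -11
g[2] = -(-32 - 3·(-11)) = -1
g[1] = -(-11 - 3·(-1)) = 8

8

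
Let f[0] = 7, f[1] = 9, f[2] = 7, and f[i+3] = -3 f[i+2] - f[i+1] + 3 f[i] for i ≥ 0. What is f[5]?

-111

f[3] = -3·7 - 9 + 3·7 = -9
f[4] = -3·(-9) - 7 + 3·9 = 47
f[5] = -3·47 - (-9) + 3·7 = -111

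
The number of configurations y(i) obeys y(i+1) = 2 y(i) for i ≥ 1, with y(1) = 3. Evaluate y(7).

192

y(2) = 2(3) = 6
y(3) = 2(6) = 12
y(4) = 2(12) = 24
y(5) = 2(24) = 48
y(6) = 2(48) = 96
y(7) = 2(96) = 192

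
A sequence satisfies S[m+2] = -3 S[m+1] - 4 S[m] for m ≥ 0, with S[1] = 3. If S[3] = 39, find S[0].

Let S[0] = z.
S[2] = -9 - 4z
S[3] = 15 + 12z
So 15 + 12z = 39, giving z = 2.

2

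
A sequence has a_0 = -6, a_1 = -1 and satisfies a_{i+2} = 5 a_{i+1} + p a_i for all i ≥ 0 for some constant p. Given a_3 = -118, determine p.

3

a_2 = -5 - 6p
a_3 = -25 - 31p
So -25 - 31p = -118, giving p = 3.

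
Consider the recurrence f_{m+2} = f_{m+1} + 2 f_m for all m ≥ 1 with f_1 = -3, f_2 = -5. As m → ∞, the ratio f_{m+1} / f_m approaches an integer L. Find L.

2

The characteristic equation is r^2 - r - 2 = 0, which factors as (r - 2)(r + 1) = 0.
So the roots are 2 and -1. Since |2| > |-1| and the coefficient of 2^m is non-zero, the ratio tends to 2.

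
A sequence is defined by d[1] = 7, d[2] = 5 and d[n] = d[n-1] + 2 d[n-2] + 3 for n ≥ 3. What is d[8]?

635

d[3] = 5 + 2*7 + 3 = 22
d[4] = 22 + 2*5 + 3 = 35
d[5] = 35 + 2*22 + 3 = 82
d[6] = 82 + 2*35 + 3 = 155
d[7] = 155 + 2*82 + 3 = 322
d[8] = 322 + 2*155 + 3 = 635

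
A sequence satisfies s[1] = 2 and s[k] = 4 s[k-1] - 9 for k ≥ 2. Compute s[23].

-17592186044413

The fixed point is -9/(1 - 4) = 3, so s[k] - 3 = 4(s[k-1] - 3).
Hence s[k] = -1·4^{k-1} + 3.
s[23] = -1·4^{22} + 3 = -1·17592186044416 + 3 = -17592186044413.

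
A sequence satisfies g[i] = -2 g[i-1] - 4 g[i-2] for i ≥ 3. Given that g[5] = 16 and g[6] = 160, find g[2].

2

Rearranging, g[i-2] = (g[i] + 2 g[i-1]) / -4.
g[4] = (160 + 2·16) / -4 = 192/-4 = -48
g[3] = (16 + 2·(-48)) / -4 = -80/-4 = 20
g[2] = (-48 + 2·20) / -4 = -8/-4 = 2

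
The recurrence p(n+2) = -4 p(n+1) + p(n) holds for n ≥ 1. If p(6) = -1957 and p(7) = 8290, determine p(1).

Rearranging, p(n-2) = p(n) + 4 p(n-1).
p(5) = 8290 + 4·(-1957) = 462
p(4) = -1957 + 4·462 = -109
p(3) = 462 + 4·(-109) = 26
p(2) = -109 + 4·26 = -5
p(1) = 26 + 4·(-5) = 6

6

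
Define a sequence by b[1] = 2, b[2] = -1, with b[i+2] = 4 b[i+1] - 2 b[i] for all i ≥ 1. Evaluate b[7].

-1216

b[3] = 4(-1) - 2(2) = -8
b[4] = 4(-8) - 2(-1) = -30
b[5] = 4(-30) - 2(-8) = -104
b[6] = 4(-104) - 2(-30) = -356
b[7] = 4(-356) - 2(-104) = -1216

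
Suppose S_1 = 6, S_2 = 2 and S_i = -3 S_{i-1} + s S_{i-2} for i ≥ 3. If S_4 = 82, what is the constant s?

-4

S_3 = -6 + 6s
S_4 = 18 - 16s
So 18 - 16s = 82, giving s = -4.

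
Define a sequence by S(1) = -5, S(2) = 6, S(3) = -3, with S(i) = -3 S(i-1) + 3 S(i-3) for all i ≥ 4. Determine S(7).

333

S(4) = -3(-3) + 3(-5) = -6
S(5) = -3(-6) + 3(6) = 36
S(6) = -3(36) + 3(-3) = -117
S(7) = -3(-117) + 3(-6) = 333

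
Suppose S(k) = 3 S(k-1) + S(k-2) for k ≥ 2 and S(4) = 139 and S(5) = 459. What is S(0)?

Rearranging, S(k-2) = S(k) - 3 S(k-1).
S(3) = 459 - 3(139) = 42
S(2) = 139 - 3(42) = 13
S(1) = 42 - 3(13) = 3
S(0) = 13 - 3(3) = 4

4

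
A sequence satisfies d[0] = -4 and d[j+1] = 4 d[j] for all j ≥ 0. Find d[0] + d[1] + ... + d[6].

d[1] = 4*(-4) = -16
d[2] = 4*(-16) = -64
d[3] = 4*(-64) = -256
d[4] = 4*(-256) = -1024
d[5] = 4*(-1024) = -4096
d[6] = 4*(-4096) = -16384
Sum = (-4) + (-16) + (-64) + (-256) + (-1024) + (-4096) + (-16384) = -21844

-21844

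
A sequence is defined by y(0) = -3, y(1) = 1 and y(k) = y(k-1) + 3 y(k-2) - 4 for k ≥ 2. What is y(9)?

-2989

y(2) = 1 + 3·(-3) - 4 = -12
y(3) = (-12) + 3·1 - 4 = -13
y(4) = (-13) + 3·(-12) - 4 = -53
y(5) = (-53) + 3·(-13) - 4 = -96
y(6) = (-96) + 3·(-53) - 4 = -259
y(7) = (-259) + 3·(-96) - 4 = -551
y(8) = (-551) + 3·(-259) - 4 = -1332
y(9) = (-1332) + 3·(-551) - 4 = -2989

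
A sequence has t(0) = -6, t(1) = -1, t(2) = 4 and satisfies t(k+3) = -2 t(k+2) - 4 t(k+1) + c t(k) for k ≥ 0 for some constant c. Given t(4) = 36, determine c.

t(3) = -4 - 6c
t(4) = -8 + 11c
So -8 + 11c = 36, giving c = 4.

4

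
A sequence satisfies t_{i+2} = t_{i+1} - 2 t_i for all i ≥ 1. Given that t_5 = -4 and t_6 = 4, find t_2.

2

Rearranging, t_{i-2} = (t_i - t_{i-1}) / -2.
t_4 = (4 - (-4)) / -2 = 8/-2 = -4
t_3 = (-4 - (-4)) / -2 = 0/-2 = 0
t_2 = (-4 - 0) / -2 = -4/-2 = 2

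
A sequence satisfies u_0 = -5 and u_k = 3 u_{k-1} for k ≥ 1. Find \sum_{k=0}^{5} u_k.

-1820

u_1 = 3(-5) = -15
u_2 = 3(-15) = -45
u_3 = 3(-45) = -135
u_4 = 3(-135) = -405
u_5 = 3(-405) = -1215
Sum = (-5) + (-15) + (-45) + (-135) + (-405) + (-1215) = -1820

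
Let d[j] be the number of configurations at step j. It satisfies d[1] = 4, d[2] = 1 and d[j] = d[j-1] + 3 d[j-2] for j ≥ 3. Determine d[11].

7255

d[3] = 1 + 3(4) = 13
d[4] = 13 + 3(1) = 16
d[5] = 16 + 3(13) = 55
d[6] = 55 + 3(16) = 103
d[7] = 103 + 3(55) = 268
d[8] = 268 + 3(103) = 577
d[9] = 577 + 3(268) = 1381
d[10] = 1381 + 3(577) = 3112
d[11] = 3112 + 3(1381) = 7255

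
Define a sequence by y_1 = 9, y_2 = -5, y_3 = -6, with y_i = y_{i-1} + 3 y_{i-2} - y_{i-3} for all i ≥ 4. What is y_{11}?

-5362

y_4 = (-6) + 3(-5) - 9 = -30
y_5 = (-30) + 3(-6) - (-5) = -43
y_6 = (-43) + 3(-30) - (-6) = -127
y_7 = (-127) + 3(-43) - (-30) = -226
y_8 = (-226) + 3(-127) - (-43) = -564
y_9 = (-564) + 3(-226) - (-127) = -1115
y_{10} = (-1115) + 3(-564) - (-226) = -2581
y_{11} = (-2581) + 3(-1115) - (-564) = -5362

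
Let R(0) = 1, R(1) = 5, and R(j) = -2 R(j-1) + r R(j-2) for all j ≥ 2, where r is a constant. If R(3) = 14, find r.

-2

R(2) = -10 + r
R(3) = 20 + 3r
So 20 + 3r = 14, giving r = -2.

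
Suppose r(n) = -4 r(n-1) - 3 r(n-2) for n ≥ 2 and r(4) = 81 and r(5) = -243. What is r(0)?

Rearranging, r(n-2) = (r(n) + 4 r(n-1)) / -3.
r(3) = (-243 + 4*81) / -3 = 81/-3 = -27
r(2) = (81 + 4*(-27)) / -3 = -27/-3 = 9
r(1) = (-27 + 4*9) / -3 = 9/-3 = -3
r(0) = (9 + 4*(-3)) / -3 = -3/-3 = 1

1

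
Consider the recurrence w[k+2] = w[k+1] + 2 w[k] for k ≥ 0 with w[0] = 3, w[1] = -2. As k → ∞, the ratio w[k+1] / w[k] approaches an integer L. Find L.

The characteristic equation is r^2 - r - 2 = 0, which factors as (r - 2)(r + 1) = 0.
So the roots are 2 and -1. Since |2| > |-1| and the coefficient of 2^k is non-zero, the ratio tends to 2.

2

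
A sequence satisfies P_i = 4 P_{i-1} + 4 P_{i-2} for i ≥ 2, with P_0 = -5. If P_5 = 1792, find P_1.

Let P_1 = x.
P_2 = -20 + 4x
P_3 = -80 + 20x
P_4 = -400 + 96x
P_5 = -1920 + 464x
So -1920 + 464x = 1792, giving x = 8.

8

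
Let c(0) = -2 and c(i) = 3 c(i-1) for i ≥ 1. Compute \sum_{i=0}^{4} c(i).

-242

c(1) = 3(-2) = -6
c(2) = 3(-6) = -18
c(3) = 3(-18) = -54
c(4) = 3(-54) = -162
Sum = (-2) + (-6) + (-18) + (-54) + (-162) = -242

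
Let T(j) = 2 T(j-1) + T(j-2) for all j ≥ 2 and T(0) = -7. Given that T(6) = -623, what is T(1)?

-6

Let T(1) = z.
T(2) = -7 + 2z
T(3) = -14 + 5z
T(4) = -35 + 12z
T(5) = -84 + 29z
T(6) = -203 + 70z
So -203 + 70z = -623, giving z = -6.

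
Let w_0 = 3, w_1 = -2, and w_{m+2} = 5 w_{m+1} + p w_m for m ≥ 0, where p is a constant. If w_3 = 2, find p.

4

w_2 = -10 + 3p
w_3 = -50 + 13p
So -50 + 13p = 2, giving p = 4.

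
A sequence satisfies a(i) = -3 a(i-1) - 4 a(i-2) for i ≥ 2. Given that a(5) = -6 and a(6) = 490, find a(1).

6

Rearranging, a(i-2) = (a(i) + 3 a(i-1)) / -4.
a(4) = (490 + 3*(-6)) / -4 = 472/-4 = -118
a(3) = (-6 + 3*(-118)) / -4 = -360/-4 = 90
a(2) = (-118 + 3*90) / -4 = 152/-4 = -38
a(1) = (90 + 3*(-38)) / -4 = -24/-4 = 6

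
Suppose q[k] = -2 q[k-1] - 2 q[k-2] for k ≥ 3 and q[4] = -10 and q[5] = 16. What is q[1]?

-4

Rearranging, q[k-2] = (q[k] + 2 q[k-1]) / -2.
q[3] = (16 + 2*(-10)) / -2 = -4/-2 = 2
q[2] = (-10 + 2*2) / -2 = -6/-2 = 3
q[1] = (2 + 2*3) / -2 = 8/-2 = -4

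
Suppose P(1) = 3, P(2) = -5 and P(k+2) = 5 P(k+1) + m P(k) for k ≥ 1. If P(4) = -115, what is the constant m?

1

P(3) = -25 + 3m
P(4) = -125 + 10m
So -125 + 10m = -115, giving m = 1.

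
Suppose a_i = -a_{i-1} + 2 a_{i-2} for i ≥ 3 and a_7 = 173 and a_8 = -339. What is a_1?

5

Rearranging, a_{i-2} = (a_i + a_{i-1}) / 2.
a_6 = (-339 + 173) / 2 = -166/2 = -83
a_5 = (173 + (-83)) / 2 = 90/2 = 45
a_4 = (-83 + 45) / 2 = -38/2 = -19
a_3 = (45 + (-19)) / 2 = 26/2 = 13
a_2 = (-19 + 13) / 2 = -6/2 = -3
a_1 = (13 + (-3)) / 2 = 10/2 = 5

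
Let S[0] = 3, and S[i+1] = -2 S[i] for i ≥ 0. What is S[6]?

192

S[1] = -2*3 = -6
S[2] = -2*(-6) = 12
S[3] = -2*12 = -24
S[4] = -2*(-24) = 48
S[5] = -2*48 = -96
S[6] = -2*(-96) = 192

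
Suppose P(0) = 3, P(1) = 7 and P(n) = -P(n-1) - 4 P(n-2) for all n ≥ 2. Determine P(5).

P(2) = -7 - 4*3 = -19
P(3) = -(-19) - 4*7 = -9
P(4) = -(-9) - 4*(-19) = 85
P(5) = -85 - 4*(-9) = -49

-49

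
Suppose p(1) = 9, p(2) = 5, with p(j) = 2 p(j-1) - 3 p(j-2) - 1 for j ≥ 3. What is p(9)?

-63

p(3) = 2·5 - 3·9 - 1 = -18
p(4) = 2·(-18) - 3·5 - 1 = -52
p(5) = 2·(-52) - 3·(-18) - 1 = -51
p(6) = 2·(-51) - 3·(-52) - 1 = 53
p(7) = 2·53 - 3·(-51) - 1 = 258
p(8) = 2·258 - 3·53 - 1 = 356
p(9) = 2·356 - 3·258 - 1 = -63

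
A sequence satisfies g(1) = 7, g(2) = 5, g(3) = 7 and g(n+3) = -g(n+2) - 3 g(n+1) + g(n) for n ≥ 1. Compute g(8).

g(4) = -7 - 3(5) + 7 = -15
g(5) = -(-15) - 3(7) + 5 = -1
g(6) = -(-1) - 3(-15) + 7 = 53
g(7) = -53 - 3(-1) + (-15) = -65
g(8) = -(-65) - 3(53) + (-1) = -95

-95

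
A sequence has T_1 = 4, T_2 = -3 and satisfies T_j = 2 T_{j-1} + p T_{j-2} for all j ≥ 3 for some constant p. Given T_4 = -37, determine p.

-5

T_3 = -6 + 4p
T_4 = -12 + 5p
So -12 + 5p = -37, giving p = -5.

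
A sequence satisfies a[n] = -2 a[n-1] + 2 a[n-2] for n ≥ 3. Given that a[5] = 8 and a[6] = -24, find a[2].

Rearranging, a[n-2] = (a[n] + 2 a[n-1]) / 2.
a[4] = (-24 + 2*8) / 2 = -8/2 = -4
a[3] = (8 + 2*(-4)) / 2 = 0/2 = 0
a[2] = (-4 + 2*0) / 2 = -4/2 = -2

-2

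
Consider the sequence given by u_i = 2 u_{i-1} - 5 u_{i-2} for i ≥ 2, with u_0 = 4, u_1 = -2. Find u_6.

336

u_2 = 2(-2) - 5(4) = -24
u_3 = 2(-24) - 5(-2) = -38
u_4 = 2(-38) - 5(-24) = 44
u_5 = 2(44) - 5(-38) = 278
u_6 = 2(278) - 5(44) = 336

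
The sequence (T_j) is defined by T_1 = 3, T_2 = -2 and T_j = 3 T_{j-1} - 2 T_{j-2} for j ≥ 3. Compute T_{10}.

T_3 = 3(-2) - 2(3) = -12
T_4 = 3(-12) - 2(-2) = -32
T_5 = 3(-32) - 2(-12) = -72
T_6 = 3(-72) - 2(-32) = -152
T_7 = 3(-152) - 2(-72) = -312
T_8 = 3(-312) - 2(-152) = -632
T_9 = 3(-632) - 2(-312) = -1272
T_{10} = 3(-1272) - 2(-632) = -2552

-2552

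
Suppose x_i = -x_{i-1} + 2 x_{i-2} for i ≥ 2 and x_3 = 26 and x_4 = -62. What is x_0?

Rearranging, x_{i-2} = (x_i + x_{i-1}) / 2.
x_2 = (-62 + 26) / 2 = -36/2 = -18
x_1 = (26 + (-18)) / 2 = 8/2 = 4
x_0 = (-18 + 4) / 2 = -14/2 = -7

-7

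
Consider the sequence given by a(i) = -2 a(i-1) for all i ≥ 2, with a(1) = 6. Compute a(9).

1536

a(2) = -2*6 = -12
a(3) = -2*(-12) = 24
a(4) = -2*24 = -48
a(5) = -2*(-48) = 96
a(6) = -2*96 = -192
a(7) = -2*(-192) = 384
a(8) = -2*384 = -768
a(9) = -2*(-768) = 1536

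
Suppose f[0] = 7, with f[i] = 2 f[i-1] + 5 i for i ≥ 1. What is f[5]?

f[1] = 2·7 + 5 = 19
f[2] = 2·19 + 10 = 48
f[3] = 2·48 + 15 = 111
f[4] = 2·111 + 20 = 242
f[5] = 2·242 + 25 = 509

509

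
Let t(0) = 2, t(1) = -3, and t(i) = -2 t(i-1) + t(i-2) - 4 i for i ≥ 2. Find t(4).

14

t(2) = -2*(-3) + 2 - 8 = 0
t(3) = -2*0 + (-3) - 12 = -15
t(4) = -2*(-15) + 0 - 16 = 14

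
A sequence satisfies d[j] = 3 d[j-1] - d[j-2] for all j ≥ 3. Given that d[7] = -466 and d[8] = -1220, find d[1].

Rearranging, d[j-2] = -(d[j] - 3 d[j-1]).
d[6] = -(-1220 - 3·(-466)) = -178
d[5] = -(-466 - 3·(-178)) = -68
d[4] = -(-178 - 3·(-68)) = -26
d[3] = -(-68 - 3·(-26)) = -10
d[2] = -(-26 - 3·(-10)) = -4
d[1] = -(-10 - 3·(-4)) = -2

-2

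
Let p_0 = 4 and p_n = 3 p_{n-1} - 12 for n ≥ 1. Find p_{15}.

The fixed point is -12/(1 - 3) = 6, so p_n - 6 = 3(p_{n-1} - 6).
Hence p_n = -2·3^n + 6.
p_{15} = -2·3^{15} + 6 = -2·14348907 + 6 = -28697808.

-28697808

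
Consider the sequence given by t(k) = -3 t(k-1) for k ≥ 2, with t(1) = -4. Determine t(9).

t(2) = -3·(-4) = 12
t(3) = -3·12 = -36
t(4) = -3·(-36) = 108
t(5) = -3·108 = -324
t(6) = -3·(-324) = 972
t(7) = -3·972 = -2916
t(8) = -3·(-2916) = 8748
t(9) = -3·8748 = -26244

-26244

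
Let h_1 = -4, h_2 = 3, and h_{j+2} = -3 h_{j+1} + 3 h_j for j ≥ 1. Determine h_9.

-57429

h_3 = -3(3) + 3(-4) = -21
h_4 = -3(-21) + 3(3) = 72
h_5 = -3(72) + 3(-21) = -279
h_6 = -3(-279) + 3(72) = 1053
h_7 = -3(1053) + 3(-279) = -3996
h_8 = -3(-3996) + 3(1053) = 15147
h_9 = -3(15147) + 3(-3996) = -57429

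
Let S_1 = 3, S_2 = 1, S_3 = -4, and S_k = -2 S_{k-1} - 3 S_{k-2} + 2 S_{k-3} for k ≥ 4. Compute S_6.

S_4 = -2·(-4) - 3·1 + 2·3 = 11
S_5 = -2·11 - 3·(-4) + 2·1 = -8
S_6 = -2·(-8) - 3·11 + 2·(-4) = -25

-25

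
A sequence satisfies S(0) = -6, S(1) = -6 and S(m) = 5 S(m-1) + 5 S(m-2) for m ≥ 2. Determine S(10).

-78393750

S(2) = 5(-6) + 5(-6) = -60
S(3) = 5(-60) + 5(-6) = -330
S(4) = 5(-330) + 5(-60) = -1950
S(5) = 5(-1950) + 5(-330) = -11400
S(6) = 5(-11400) + 5(-1950) = -66750
S(7) = 5(-66750) + 5(-11400) = -390750
S(8) = 5(-390750) + 5(-66750) = -2287500
S(9) = 5(-2287500) + 5(-390750) = -13391250
S(10) = 5(-13391250) + 5(-2287500) = -78393750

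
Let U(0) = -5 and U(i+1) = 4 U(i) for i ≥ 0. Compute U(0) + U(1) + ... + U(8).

-436905

U(1) = 4*(-5) = -20
U(2) = 4*(-20) = -80
U(3) = 4*(-80) = -320
U(4) = 4*(-320) = -1280
U(5) = 4*(-1280) = -5120
U(6) = 4*(-5120) = -20480
U(7) = 4*(-20480) = -81920
U(8) = 4*(-81920) = -327680
Sum = (-5) + (-20) + (-80) + (-320) + (-1280) + (-5120) + (-20480) + (-81920) + (-327680) = -436905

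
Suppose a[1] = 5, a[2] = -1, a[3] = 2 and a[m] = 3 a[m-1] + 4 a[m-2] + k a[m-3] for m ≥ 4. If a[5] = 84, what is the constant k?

a[4] = 2 + 5k
a[5] = 14 + 14k
So 14 + 14k = 84, giving k = 5.

5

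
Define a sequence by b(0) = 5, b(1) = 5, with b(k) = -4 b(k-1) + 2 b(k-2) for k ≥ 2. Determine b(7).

19400

b(2) = -4(5) + 2(5) = -10
b(3) = -4(-10) + 2(5) = 50
b(4) = -4(50) + 2(-10) = -220
b(5) = -4(-220) + 2(50) = 980
b(6) = -4(980) + 2(-220) = -4360
b(7) = -4(-4360) + 2(980) = 19400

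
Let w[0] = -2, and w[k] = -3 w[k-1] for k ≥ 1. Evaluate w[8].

-13122

w[1] = -3(-2) = 6
w[2] = -3(6) = -18
w[3] = -3(-18) = 54
w[4] = -3(54) = -162
w[5] = -3(-162) = 486
w[6] = -3(486) = -1458
w[7] = -3(-1458) = 4374
w[8] = -3(4374) = -13122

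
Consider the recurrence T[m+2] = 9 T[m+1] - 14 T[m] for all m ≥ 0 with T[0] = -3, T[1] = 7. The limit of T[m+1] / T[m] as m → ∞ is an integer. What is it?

7

The characteristic equation is r^2 - 9r + 14 = 0, which factors as (r - 7)(r - 2) = 0.
So the roots are 7 and 2. Since |7| > |2| and the coefficient of 7^m is non-zero, the ratio tends to 7.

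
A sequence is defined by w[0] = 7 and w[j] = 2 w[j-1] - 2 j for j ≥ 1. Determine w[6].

208

w[1] = 2*7 - 2 = 12
w[2] = 2*12 - 4 = 20
w[3] = 2*20 - 6 = 34
w[4] = 2*34 - 8 = 60
w[5] = 2*60 - 10 = 110
w[6] = 2*110 - 12 = 208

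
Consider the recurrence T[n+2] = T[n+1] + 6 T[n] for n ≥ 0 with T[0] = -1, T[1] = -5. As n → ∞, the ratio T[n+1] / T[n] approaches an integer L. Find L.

3

The characteristic equation is r^2 - r - 6 = 0, which factors as (r - 3)(r + 2) = 0.
So the roots are 3 and -2. Since |3| > |-2| and the coefficient of 3^n is non-zero, the ratio tends to 3.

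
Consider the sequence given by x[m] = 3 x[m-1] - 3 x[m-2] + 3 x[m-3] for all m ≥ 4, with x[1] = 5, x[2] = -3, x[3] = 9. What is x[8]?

1107

x[4] = 3·9 - 3·(-3) + 3·5 = 51
x[5] = 3·51 - 3·9 + 3·(-3) = 117
x[6] = 3·117 - 3·51 + 3·9 = 225
x[7] = 3·225 - 3·117 + 3·51 = 477
x[8] = 3·477 - 3·225 + 3·117 = 1107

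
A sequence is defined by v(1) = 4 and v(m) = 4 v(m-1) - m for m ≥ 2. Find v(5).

827

v(2) = 4·4 - 2 = 14
v(3) = 4·14 - 3 = 53
v(4) = 4·53 - 4 = 208
v(5) = 4·208 - 5 = 827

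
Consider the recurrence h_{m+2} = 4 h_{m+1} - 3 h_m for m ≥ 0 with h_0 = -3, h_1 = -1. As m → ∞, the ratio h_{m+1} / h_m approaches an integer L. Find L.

The characteristic equation is r^2 - 4r + 3 = 0, which factors as (r - 3)(r - 1) = 0.
So the roots are 3 and 1. Since |3| > |1| and the coefficient of 3^m is non-zero, the ratio tends to 3.

3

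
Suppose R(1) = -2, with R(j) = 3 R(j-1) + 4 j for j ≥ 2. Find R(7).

2170

R(2) = 3*(-2) + 8 = 2
R(3) = 3*2 + 12 = 18
R(4) = 3*18 + 16 = 70
R(5) = 3*70 + 20 = 230
R(6) = 3*230 + 24 = 714
R(7) = 3*714 + 28 = 2170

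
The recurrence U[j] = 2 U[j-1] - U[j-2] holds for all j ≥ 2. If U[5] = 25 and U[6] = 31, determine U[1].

Rearranging, U[j-2] = -(U[j] - 2 U[j-1]).
U[4] = -(31 - 2*25) = 19
U[3] = -(25 - 2*19) = 13
U[2] = -(19 - 2*13) = 7
U[1] = -(13 - 2*7) = 1

1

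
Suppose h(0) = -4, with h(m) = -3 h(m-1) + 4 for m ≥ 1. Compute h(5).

1216

h(1) = -3·(-4) + 4 = 16
h(2) = -3·16 + 4 = -44
h(3) = -3·(-44) + 4 = 136
h(4) = -3·136 + 4 = -404
h(5) = -3·(-404) + 4 = 1216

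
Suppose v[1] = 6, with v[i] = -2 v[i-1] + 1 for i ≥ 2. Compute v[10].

-2901

v[2] = -2·6 + 1 = -11
v[3] = -2·(-11) + 1 = 23
v[4] = -2·23 + 1 = -45
v[5] = -2·(-45) + 1 = 91
v[6] = -2·91 + 1 = -181
v[7] = -2·(-181) + 1 = 363
v[8] = -2·363 + 1 = -725
v[9] = -2·(-725) + 1 = 1451
v[10] = -2·1451 + 1 = -2901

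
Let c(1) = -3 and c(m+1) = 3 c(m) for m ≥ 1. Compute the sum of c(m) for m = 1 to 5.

-363

c(2) = 3*(-3) = -9
c(3) = 3*(-9) = -27
c(4) = 3*(-27) = -81
c(5) = 3*(-81) = -243
Sum = (-3) + (-9) + (-27) + (-81) + (-243) = -363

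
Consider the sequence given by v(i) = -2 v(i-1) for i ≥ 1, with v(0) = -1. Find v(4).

-16

v(1) = -2(-1) = 2
v(2) = -2(2) = -4
v(3) = -2(-4) = 8
v(4) = -2(8) = -16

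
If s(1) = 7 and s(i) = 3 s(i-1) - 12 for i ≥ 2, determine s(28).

The fixed point is -12/(1 - 3) = 6, so s(i) - 6 = 3(s(i-1) - 6).
Hence s(i) = 1·3^{i-1} + 6.
s(28) = 1·3^{27} + 6 = 1·7625597484987 + 6 = 7625597484993.

7625597484993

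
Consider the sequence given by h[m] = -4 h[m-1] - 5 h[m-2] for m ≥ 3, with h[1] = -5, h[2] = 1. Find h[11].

h[3] = -4·1 - 5·(-5) = 21
h[4] = -4·21 - 5·1 = -89
h[5] = -4·(-89) - 5·21 = 251
h[6] = -4·251 - 5·(-89) = -559
h[7] = -4·(-559) - 5·251 = 981
h[8] = -4·981 - 5·(-559) = -1129
h[9] = -4·(-1129) - 5·981 = -389
h[10] = -4·(-389) - 5·(-1129) = 7201
h[11] = -4·7201 - 5·(-389) = -26859

-26859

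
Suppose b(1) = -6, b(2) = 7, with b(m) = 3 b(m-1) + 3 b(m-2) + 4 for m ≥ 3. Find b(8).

9055

b(3) = 3(7) + 3(-6) + 4 = 7
b(4) = 3(7) + 3(7) + 4 = 46
b(5) = 3(46) + 3(7) + 4 = 163
b(6) = 3(163) + 3(46) + 4 = 631
b(7) = 3(631) + 3(163) + 4 = 2386
b(8) = 3(2386) + 3(631) + 4 = 9055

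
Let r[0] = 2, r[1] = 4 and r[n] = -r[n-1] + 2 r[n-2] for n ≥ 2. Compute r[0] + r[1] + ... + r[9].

r[2] = -4 + 2*2 = 0
r[3] = -0 + 2*4 = 8
r[4] = -8 + 2*0 = -8
r[5] = -(-8) + 2*8 = 24
r[6] = -24 + 2*(-8) = -40
r[7] = -(-40) + 2*24 = 88
r[8] = -88 + 2*(-40) = -168
r[9] = -(-168) + 2*88 = 344
Sum = 2 + 4 + 0 + 8 + (-8) + 24 + (-40) + 88 + (-168) + 344 = 254

254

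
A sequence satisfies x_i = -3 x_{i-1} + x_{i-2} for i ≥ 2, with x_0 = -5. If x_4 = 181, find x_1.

-7

Let x_1 = w.
x_2 = -5 - 3w
x_3 = 15 + 10w
x_4 = -50 - 33w
So -50 - 33w = 181, giving w = -7.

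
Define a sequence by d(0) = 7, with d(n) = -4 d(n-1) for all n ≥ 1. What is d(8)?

458752

d(1) = -4*7 = -28
d(2) = -4*(-28) = 112
d(3) = -4*112 = -448
d(4) = -4*(-448) = 1792
d(5) = -4*1792 = -7168
d(6) = -4*(-7168) = 28672
d(7) = -4*28672 = -114688
d(8) = -4*(-114688) = 458752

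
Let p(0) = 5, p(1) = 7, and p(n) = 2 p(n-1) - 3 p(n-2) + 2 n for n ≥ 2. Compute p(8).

p(2) = 2(7) - 3(5) + 4 = 3
p(3) = 2(3) - 3(7) + 6 = -9
p(4) = 2(-9) - 3(3) + 8 = -19
p(5) = 2(-19) - 3(-9) + 10 = -1
p(6) = 2(-1) - 3(-19) + 12 = 67
p(7) = 2(67) - 3(-1) + 14 = 151
p(8) = 2(151) - 3(67) + 16 = 117

117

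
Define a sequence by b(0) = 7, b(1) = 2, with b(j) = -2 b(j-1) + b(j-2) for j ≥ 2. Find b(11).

-5164

b(2) = -2(2) + 7 = 3
b(3) = -2(3) + 2 = -4
b(4) = -2(-4) + 3 = 11
b(5) = -2(11) + (-4) = -26
b(6) = -2(-26) + 11 = 63
b(7) = -2(63) + (-26) = -152
b(8) = -2(-152) + 63 = 367
b(9) = -2(367) + (-152) = -886
b(10) = -2(-886) + 367 = 2139
b(11) = -2(2139) + (-886) = -5164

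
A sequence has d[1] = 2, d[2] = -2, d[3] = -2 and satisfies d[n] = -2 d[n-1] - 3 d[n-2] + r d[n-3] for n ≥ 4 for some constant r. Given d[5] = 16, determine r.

-5

d[4] = 10 + 2r
d[5] = -14 - 6r
So -14 - 6r = 16, giving r = -5.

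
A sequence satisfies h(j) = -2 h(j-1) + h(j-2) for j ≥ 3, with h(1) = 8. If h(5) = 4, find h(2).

Let h(2) = v.
h(3) = 8 - 2v
h(4) = -16 + 5v
h(5) = 40 - 12v
So 40 - 12v = 4, giving v = 3.

3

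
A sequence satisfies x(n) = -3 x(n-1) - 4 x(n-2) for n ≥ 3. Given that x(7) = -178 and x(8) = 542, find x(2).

Rearranging, x(n-2) = (x(n) + 3 x(n-1)) / -4.
x(6) = (542 + 3(-178)) / -4 = 8/-4 = -2
x(5) = (-178 + 3(-2)) / -4 = -184/-4 = 46
x(4) = (-2 + 3(46)) / -4 = 136/-4 = -34
x(3) = (46 + 3(-34)) / -4 = -56/-4 = 14
x(2) = (-34 + 3(14)) / -4 = 8/-4 = -2

-2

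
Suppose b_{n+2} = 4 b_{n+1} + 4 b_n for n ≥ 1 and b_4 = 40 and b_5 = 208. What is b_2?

Rearranging, b_{n-2} = (b_n - 4 b_{n-1}) / 4.
b_3 = (208 - 4*40) / 4 = 48/4 = 12
b_2 = (40 - 4*12) / 4 = -8/4 = -2

-2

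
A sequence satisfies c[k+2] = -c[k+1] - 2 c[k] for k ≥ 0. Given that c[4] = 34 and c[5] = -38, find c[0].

Rearranging, c[k-2] = (c[k] + c[k-1]) / -2.
c[3] = (-38 + 34) / -2 = -4/-2 = 2
c[2] = (34 + 2) / -2 = 36/-2 = -18
c[1] = (2 + (-18)) / -2 = -16/-2 = 8
c[0] = (-18 + 8) / -2 = -10/-2 = 5

5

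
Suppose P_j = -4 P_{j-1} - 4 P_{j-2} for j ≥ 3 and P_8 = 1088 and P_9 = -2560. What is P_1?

Rearranging, P_{j-2} = (P_j + 4 P_{j-1}) / -4.
P_7 = (-2560 + 4·1088) / -4 = 1792/-4 = -448
P_6 = (1088 + 4·(-448)) / -4 = -704/-4 = 176
P_5 = (-448 + 4·176) / -4 = 256/-4 = -64
P_4 = (176 + 4·(-64)) / -4 = -80/-4 = 20
P_3 = (-64 + 4·20) / -4 = 16/-4 = -4
P_2 = (20 + 4·(-4)) / -4 = 4/-4 = -1
P_1 = (-4 + 4·(-1)) / -4 = -8/-4 = 2

2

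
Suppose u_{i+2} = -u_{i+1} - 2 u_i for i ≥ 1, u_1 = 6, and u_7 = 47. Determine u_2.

Let u_2 = z.
u_3 = -12 - z
u_4 = 12 - z
u_5 = 12 + 3z
u_6 = -36 - z
u_7 = 12 - 5z
So 12 - 5z = 47, giving z = -7.

-7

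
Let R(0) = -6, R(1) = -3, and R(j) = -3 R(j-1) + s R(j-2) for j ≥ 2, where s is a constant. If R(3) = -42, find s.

-1

R(2) = 9 - 6s
R(3) = -27 + 15s
So -27 + 15s = -42, giving s = -1.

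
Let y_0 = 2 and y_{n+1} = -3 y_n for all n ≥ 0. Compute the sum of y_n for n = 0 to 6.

1094

y_1 = -3·2 = -6
y_2 = -3·(-6) = 18
y_3 = -3·18 = -54
y_4 = -3·(-54) = 162
y_5 = -3·162 = -486
y_6 = -3·(-486) = 1458
Sum = 2 + (-6) + 18 + (-54) + 162 + (-486) + 1458 = 1094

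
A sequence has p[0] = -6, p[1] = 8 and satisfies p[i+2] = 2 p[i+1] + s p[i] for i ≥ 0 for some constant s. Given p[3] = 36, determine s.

-1

p[2] = 16 - 6s
p[3] = 32 - 4s
So 32 - 4s = 36, giving s = -1.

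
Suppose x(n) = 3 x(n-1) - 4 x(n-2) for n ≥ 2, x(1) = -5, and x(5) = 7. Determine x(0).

Let x(0) = z.
x(2) = -15 - 4z
x(3) = -25 - 12z
x(4) = -15 - 20z
x(5) = 55 - 12z
So 55 - 12z = 7, giving z = 4.

4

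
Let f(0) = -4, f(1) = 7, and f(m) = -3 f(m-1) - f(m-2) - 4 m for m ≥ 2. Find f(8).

-7289

f(2) = -3·7 - (-4) - 8 = -25
f(3) = -3·(-25) - 7 - 12 = 56
f(4) = -3·56 - (-25) - 16 = -159
f(5) = -3·(-159) - 56 - 20 = 401
f(6) = -3·401 - (-159) - 24 = -1068
f(7) = -3·(-1068) - 401 - 28 = 2775
f(8) = -3·2775 - (-1068) - 32 = -7289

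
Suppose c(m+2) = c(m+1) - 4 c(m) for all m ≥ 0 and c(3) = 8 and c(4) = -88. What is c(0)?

Rearranging, c(m-2) = (c(m) - c(m-1)) / -4.
c(2) = (-88 - 8) / -4 = -96/-4 = 24
c(1) = (8 - 24) / -4 = -16/-4 = 4
c(0) = (24 - 4) / -4 = 20/-4 = -5

-5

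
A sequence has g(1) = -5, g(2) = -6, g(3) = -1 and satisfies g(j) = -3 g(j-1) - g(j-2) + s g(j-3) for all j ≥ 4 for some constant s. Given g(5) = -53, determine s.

g(4) = 9 - 5s
g(5) = -26 + 9s
So -26 + 9s = -53, giving s = -3.

-3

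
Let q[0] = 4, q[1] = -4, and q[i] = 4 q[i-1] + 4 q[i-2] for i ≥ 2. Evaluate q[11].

q[2] = 4*(-4) + 4*4 = 0
q[3] = 4*0 + 4*(-4) = -16
q[4] = 4*(-16) + 4*0 = -64
q[5] = 4*(-64) + 4*(-16) = -320
q[6] = 4*(-320) + 4*(-64) = -1536
q[7] = 4*(-1536) + 4*(-320) = -7424
q[8] = 4*(-7424) + 4*(-1536) = -35840
q[9] = 4*(-35840) + 4*(-7424) = -173056
q[10] = 4*(-173056) + 4*(-35840) = -835584
q[11] = 4*(-835584) + 4*(-173056) = -4034560

-4034560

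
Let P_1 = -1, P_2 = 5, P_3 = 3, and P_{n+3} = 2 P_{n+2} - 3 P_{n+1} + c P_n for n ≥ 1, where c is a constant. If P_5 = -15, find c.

4

P_4 = -9 - c
P_5 = -27 + 3c
So -27 + 3c = -15, giving c = 4.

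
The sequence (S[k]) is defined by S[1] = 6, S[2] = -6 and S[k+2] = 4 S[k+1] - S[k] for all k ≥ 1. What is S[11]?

-1151166

S[3] = 4(-6) - 6 = -30
S[4] = 4(-30) - (-6) = -114
S[5] = 4(-114) - (-30) = -426
S[6] = 4(-426) - (-114) = -1590
S[7] = 4(-1590) - (-426) = -5934
S[8] = 4(-5934) - (-1590) = -22146
S[9] = 4(-22146) - (-5934) = -82650
S[10] = 4(-82650) - (-22146) = -308454
S[11] = 4(-308454) - (-82650) = -1151166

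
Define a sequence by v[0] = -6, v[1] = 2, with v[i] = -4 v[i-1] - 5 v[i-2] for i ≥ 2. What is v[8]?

v[2] = -4·2 - 5·(-6) = 22
v[3] = -4·22 - 5·2 = -98
v[4] = -4·(-98) - 5·22 = 282
v[5] = -4·282 - 5·(-98) = -638
v[6] = -4·(-638) - 5·282 = 1142
v[7] = -4·1142 - 5·(-638) = -1378
v[8] = -4·(-1378) - 5·1142 = -198

-198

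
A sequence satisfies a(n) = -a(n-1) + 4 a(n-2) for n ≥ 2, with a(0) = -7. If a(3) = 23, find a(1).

Let a(1) = y.
a(2) = -28 - y
a(3) = 28 + 5y
So 28 + 5y = 23, giving y = -1.

-1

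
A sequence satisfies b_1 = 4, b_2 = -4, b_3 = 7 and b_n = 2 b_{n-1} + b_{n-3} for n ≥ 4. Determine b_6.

b_4 = 2(7) + 4 = 18
b_5 = 2(18) + (-4) = 32
b_6 = 2(32) + 7 = 71

71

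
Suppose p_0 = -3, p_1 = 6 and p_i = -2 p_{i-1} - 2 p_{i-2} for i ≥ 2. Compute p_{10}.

-96

p_2 = -2*6 - 2*(-3) = -6
p_3 = -2*(-6) - 2*6 = 0
p_4 = -2*0 - 2*(-6) = 12
p_5 = -2*12 - 2*0 = -24
p_6 = -2*(-24) - 2*12 = 24
p_7 = -2*24 - 2*(-24) = 0
p_8 = -2*0 - 2*24 = -48
p_9 = -2*(-48) - 2*0 = 96
p_{10} = -2*96 - 2*(-48) = -96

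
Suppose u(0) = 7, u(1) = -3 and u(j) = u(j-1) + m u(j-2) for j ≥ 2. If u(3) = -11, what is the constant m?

u(2) = -3 + 7m
u(3) = -3 + 4m
So -3 + 4m = -11, giving m = -2.

-2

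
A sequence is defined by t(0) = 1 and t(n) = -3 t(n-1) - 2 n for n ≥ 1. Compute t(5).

-337

t(1) = -3·1 - 2 = -5
t(2) = -3·(-5) - 4 = 11
t(3) = -3·11 - 6 = -39
t(4) = -3·(-39) - 8 = 109
t(5) = -3·109 - 10 = -337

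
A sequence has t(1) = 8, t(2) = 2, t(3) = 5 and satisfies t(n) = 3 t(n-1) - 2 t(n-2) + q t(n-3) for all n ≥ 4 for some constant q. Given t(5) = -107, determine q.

t(4) = 11 + 8q
t(5) = 23 + 26q
So 23 + 26q = -107, giving q = -5.

-5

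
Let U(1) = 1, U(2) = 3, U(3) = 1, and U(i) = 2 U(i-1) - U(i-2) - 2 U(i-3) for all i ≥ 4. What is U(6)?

-25

U(4) = 2·1 - 3 - 2·1 = -3
U(5) = 2·(-3) - 1 - 2·3 = -13
U(6) = 2·(-13) - (-3) - 2·1 = -25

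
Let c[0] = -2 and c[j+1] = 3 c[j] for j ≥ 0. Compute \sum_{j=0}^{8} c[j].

c[1] = 3*(-2) = -6
c[2] = 3*(-6) = -18
c[3] = 3*(-18) = -54
c[4] = 3*(-54) = -162
c[5] = 3*(-162) = -486
c[6] = 3*(-486) = -1458
c[7] = 3*(-1458) = -4374
c[8] = 3*(-4374) = -13122
Sum = (-2) + (-6) + (-18) + (-54) + (-162) + (-486) + (-1458) + (-4374) + (-13122) = -19682

-19682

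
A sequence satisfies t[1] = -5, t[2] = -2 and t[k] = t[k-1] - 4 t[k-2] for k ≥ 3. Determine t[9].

t[3] = (-2) - 4·(-5) = 18
t[4] = 18 - 4·(-2) = 26
t[5] = 26 - 4·18 = -46
t[6] = (-46) - 4·26 = -150
t[7] = (-150) - 4·(-46) = 34
t[8] = 34 - 4·(-150) = 634
t[9] = 634 - 4·34 = 498

498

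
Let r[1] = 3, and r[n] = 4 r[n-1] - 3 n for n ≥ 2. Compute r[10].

r[2] = 4·3 - 6 = 6
r[3] = 4·6 - 9 = 15
r[4] = 4·15 - 12 = 48
r[5] = 4·48 - 15 = 177
r[6] = 4·177 - 18 = 690
r[7] = 4·690 - 21 = 2739
r[8] = 4·2739 - 24 = 10932
r[9] = 4·10932 - 27 = 43701
r[10] = 4·43701 - 30 = 174774

174774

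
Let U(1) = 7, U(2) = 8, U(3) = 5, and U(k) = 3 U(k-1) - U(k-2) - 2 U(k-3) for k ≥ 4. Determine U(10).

U(4) = 3·5 - 8 - 2·7 = -7
U(5) = 3·(-7) - 5 - 2·8 = -42
U(6) = 3·(-42) - (-7) - 2·5 = -129
U(7) = 3·(-129) - (-42) - 2·(-7) = -331
U(8) = 3·(-331) - (-129) - 2·(-42) = -780
U(9) = 3·(-780) - (-331) - 2·(-129) = -1751
U(10) = 3·(-1751) - (-780) - 2·(-331) = -3811

-3811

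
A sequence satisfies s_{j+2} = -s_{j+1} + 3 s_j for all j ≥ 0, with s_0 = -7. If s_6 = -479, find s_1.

Let s_1 = x.
s_2 = -21 - x
s_3 = 21 + 4x
s_4 = -84 - 7x
s_5 = 147 + 19x
s_6 = -399 - 40x
So -399 - 40x = -479, giving x = 2.

2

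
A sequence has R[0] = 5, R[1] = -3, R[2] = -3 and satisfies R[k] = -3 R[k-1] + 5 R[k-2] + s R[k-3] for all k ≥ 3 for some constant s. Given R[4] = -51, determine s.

3

R[3] = -6 + 5s
R[4] = 3 - 18s
So 3 - 18s = -51, giving s = 3.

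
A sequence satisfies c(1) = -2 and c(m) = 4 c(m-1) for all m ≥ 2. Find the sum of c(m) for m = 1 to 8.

-43690

c(2) = 4·(-2) = -8
c(3) = 4·(-8) = -32
c(4) = 4·(-32) = -128
c(5) = 4·(-128) = -512
c(6) = 4·(-512) = -2048
c(7) = 4·(-2048) = -8192
c(8) = 4·(-8192) = -32768
Sum = (-2) + (-8) + (-32) + (-128) + (-512) + (-2048) + (-8192) + (-32768) = -43690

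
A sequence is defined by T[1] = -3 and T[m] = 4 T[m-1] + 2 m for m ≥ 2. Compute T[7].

T[2] = 4*(-3) + 4 = -8
T[3] = 4*(-8) + 6 = -26
T[4] = 4*(-26) + 8 = -96
T[5] = 4*(-96) + 10 = -374
T[6] = 4*(-374) + 12 = -1484
T[7] = 4*(-1484) + 14 = -5922

-5922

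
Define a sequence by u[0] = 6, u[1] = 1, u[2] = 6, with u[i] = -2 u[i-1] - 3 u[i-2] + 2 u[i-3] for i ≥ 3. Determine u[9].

-655

u[3] = -2(6) - 3(1) + 2(6) = -3
u[4] = -2(-3) - 3(6) + 2(1) = -10
u[5] = -2(-10) - 3(-3) + 2(6) = 41
u[6] = -2(41) - 3(-10) + 2(-3) = -58
u[7] = -2(-58) - 3(41) + 2(-10) = -27
u[8] = -2(-27) - 3(-58) + 2(41) = 310
u[9] = -2(310) - 3(-27) + 2(-58) = -655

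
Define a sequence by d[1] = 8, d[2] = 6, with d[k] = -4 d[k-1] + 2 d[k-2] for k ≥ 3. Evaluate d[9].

d[3] = -4·6 + 2·8 = -8
d[4] = -4·(-8) + 2·6 = 44
d[5] = -4·44 + 2·(-8) = -192
d[6] = -4·(-192) + 2·44 = 856
d[7] = -4·856 + 2·(-192) = -3808
d[8] = -4·(-3808) + 2·856 = 16944
d[9] = -4·16944 + 2·(-3808) = -75392

-75392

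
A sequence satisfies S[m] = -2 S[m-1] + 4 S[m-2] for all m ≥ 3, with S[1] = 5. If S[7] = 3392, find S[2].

Let S[2] = x.
S[3] = 20 - 2x
S[4] = -40 + 8x
S[5] = 160 - 24x
S[6] = -480 + 80x
S[7] = 1600 - 256x
So 1600 - 256x = 3392, giving x = -7.

-7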